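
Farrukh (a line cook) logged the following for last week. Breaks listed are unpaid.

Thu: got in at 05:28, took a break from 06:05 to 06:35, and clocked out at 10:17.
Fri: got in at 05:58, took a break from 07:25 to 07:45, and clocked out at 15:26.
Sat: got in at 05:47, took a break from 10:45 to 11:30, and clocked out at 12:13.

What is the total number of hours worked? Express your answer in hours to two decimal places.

Thu: 05:28–10:17 = 4 h 49 min; less 30 min break → 4 h 19 min
Fri: 05:58–15:26 = 9 h 28 min; less 20 min break → 9 h 8 min
Sat: 05:47–12:13 = 6 h 26 min; less 45 min break → 5 h 41 min
Total: 4 h 19 min + 9 h 8 min + 5 h 41 min = 19 h 8 min.

19.13 hours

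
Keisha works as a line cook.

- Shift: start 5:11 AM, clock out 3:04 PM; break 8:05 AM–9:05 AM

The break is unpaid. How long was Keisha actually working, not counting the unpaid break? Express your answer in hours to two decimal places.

Shift: 5:11 AM–3:04 PM = 9 h 53 min; less 60 min break → 8 h 53 min

8.88 hours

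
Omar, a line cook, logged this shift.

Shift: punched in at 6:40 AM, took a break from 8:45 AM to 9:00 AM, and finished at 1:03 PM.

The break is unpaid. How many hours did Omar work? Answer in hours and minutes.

Shift: 6:40 AM–1:03 PM = 6 h 23 min; less 15 min break → 6 h 8 min

6 h 8 min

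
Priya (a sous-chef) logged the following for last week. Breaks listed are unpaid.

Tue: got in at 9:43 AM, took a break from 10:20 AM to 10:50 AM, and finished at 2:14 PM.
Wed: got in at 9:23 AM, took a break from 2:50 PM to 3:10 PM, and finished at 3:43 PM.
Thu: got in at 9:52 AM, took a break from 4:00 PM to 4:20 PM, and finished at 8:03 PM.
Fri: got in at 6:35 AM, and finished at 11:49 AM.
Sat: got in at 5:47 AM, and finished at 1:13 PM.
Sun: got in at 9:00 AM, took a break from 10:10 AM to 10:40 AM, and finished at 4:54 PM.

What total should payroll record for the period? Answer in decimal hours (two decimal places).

Tue: 9:43 AM–2:14 PM = 4 h 31 min; less 30 min break → 4 h 1 min
Wed: 9:23 AM–3:43 PM = 6 h 20 min; less 20 min break → 6 h 0 min
Thu: 9:52 AM–8:03 PM = 10 h 11 min; less 20 min break → 9 h 51 min
Fri: 6:35 AM–11:49 AM = 5 h 14 min
Sat: 5:47 AM–1:13 PM = 7 h 26 min
Sun: 9:00 AM–4:54 PM = 7 h 54 min; less 30 min break → 7 h 24 min
Total: 4 h 1 min + 6 h 0 min + 9 h 51 min + 5 h 14 min + 7 h 26 min + 7 h 24 min = 39 h 56 min.

39.93 hours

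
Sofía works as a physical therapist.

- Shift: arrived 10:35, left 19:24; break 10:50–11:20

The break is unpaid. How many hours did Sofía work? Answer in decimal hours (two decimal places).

Shift: 10:35–19:24 = 8 h 49 min; less 30 min break → 8 h 19 min

8.32 hours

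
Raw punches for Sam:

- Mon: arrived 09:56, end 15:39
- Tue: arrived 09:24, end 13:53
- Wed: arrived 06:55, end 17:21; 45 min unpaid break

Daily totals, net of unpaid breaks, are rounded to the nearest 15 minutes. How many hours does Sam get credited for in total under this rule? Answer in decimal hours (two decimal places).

20.00 hours

Mon: 09:56–15:39 = 5 h 43 min → rounds to 5 h 45 min
Tue: 09:24–13:53 = 4 h 29 min → rounds to 4 h 30 min
Wed: 06:55–17:21 = 10 h 26 min − 45 min = 9 h 41 min → rounds to 9 h 45 min
Total credited: 20 h 0 min.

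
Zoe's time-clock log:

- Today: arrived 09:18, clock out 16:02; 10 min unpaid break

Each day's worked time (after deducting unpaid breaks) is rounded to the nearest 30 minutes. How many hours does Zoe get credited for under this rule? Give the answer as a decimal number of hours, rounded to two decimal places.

Today: 09:18–16:02 = 6 h 44 min − 10 min = 6 h 34 min → rounds to 6 h 30 min

6.50 hours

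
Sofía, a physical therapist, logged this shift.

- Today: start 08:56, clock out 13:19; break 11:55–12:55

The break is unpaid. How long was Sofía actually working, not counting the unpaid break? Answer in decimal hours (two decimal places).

Today: 08:56–13:19 = 4 h 23 min; less 60 min break → 3 h 23 min

3.38 hours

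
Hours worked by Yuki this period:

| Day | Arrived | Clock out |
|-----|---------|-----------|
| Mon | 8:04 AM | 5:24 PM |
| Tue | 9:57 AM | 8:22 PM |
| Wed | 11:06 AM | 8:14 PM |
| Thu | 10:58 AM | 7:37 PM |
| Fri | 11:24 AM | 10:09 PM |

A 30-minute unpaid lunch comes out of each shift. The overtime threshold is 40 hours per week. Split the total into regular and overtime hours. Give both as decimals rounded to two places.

Regular 40.00 hours, overtime 5.78 hours

Mon: 8:04 AM–5:24 PM = 9 h 20 min; less 30 min break → 8 h 50 min
Tue: 9:57 AM–8:22 PM = 10 h 25 min; less 30 min break → 9 h 55 min
Wed: 11:06 AM–8:14 PM = 9 h 8 min; less 30 min break → 8 h 38 min
Thu: 10:58 AM–7:37 PM = 8 h 39 min; less 30 min break → 8 h 9 min
Fri: 11:24 AM–10:09 PM = 10 h 45 min; less 30 min break → 10 h 15 min
Total worked: 45 h 47 min = 45.78 h.
Threshold 40 h → overtime 5 h 47 min, regular 40 h 0 min.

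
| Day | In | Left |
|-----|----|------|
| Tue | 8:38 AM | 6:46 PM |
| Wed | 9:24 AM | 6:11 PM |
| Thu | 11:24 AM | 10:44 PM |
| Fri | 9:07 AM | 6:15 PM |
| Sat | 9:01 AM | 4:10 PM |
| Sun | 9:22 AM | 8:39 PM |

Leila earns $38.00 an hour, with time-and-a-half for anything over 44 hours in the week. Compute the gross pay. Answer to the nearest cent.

Tue: 8:38 AM–6:46 PM = 10 h 8 min
Wed: 9:24 AM–6:11 PM = 8 h 47 min
Thu: 11:24 AM–10:44 PM = 11 h 20 min
Fri: 9:07 AM–6:15 PM = 9 h 8 min
Sat: 9:01 AM–4:10 PM = 7 h 9 min
Sun: 9:22 AM–8:39 PM = 11 h 17 min
Total worked: 57 h 49 min = 3469 min.
Regular 44 h 0 min = 2640 min at $38.00/h; overtime 13 h 49 min = 829 min at $57.00/h.
Pay = (2640 × $38.00 + 829 × $57.00) ÷ 60 = $2459.55.

$2459.55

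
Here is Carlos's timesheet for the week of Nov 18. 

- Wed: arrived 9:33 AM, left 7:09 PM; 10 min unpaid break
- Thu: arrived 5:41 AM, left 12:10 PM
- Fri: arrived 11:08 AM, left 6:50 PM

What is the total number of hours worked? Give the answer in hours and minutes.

23 h 37 min

Wed: 9:33 AM–7:09 PM = 9 h 36 min; less 10 min break → 9 h 26 min
Thu: 5:41 AM–12:10 PM = 6 h 29 min
Fri: 11:08 AM–6:50 PM = 7 h 42 min
Total: 9 h 26 min + 6 h 29 min + 7 h 42 min = 23 h 37 min.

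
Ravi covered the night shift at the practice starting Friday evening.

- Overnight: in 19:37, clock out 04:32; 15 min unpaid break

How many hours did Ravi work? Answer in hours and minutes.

Overnight: 19:37 → midnight = 4 h 23 min; midnight → 04:32 = 4 h 32 min; span 8 h 55 min; less 15 min break → 8 h 40 min

8 h 40 min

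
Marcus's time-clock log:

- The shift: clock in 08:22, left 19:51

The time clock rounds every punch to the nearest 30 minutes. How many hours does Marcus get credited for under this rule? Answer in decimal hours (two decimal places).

11.50 hours

The shift: in 08:22→08:30, out 19:51→20:00; 11 h 30 min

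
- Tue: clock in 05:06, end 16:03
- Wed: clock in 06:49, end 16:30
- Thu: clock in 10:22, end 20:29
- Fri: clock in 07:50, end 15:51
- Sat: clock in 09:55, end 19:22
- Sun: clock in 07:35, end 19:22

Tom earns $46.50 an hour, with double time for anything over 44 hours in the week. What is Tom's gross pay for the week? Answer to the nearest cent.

$3534.00

Tue: 05:06–16:03 = 10 h 57 min
Wed: 06:49–16:30 = 9 h 41 min
Thu: 10:22–20:29 = 10 h 7 min
Fri: 07:50–15:51 = 8 h 1 min
Sat: 09:55–19:22 = 9 h 27 min
Sun: 07:35–19:22 = 11 h 47 min
Total worked: 60 h 0 min = 3600 min.
Regular 44 h 0 min = 2640 min at $46.50/h; overtime 16 h 0 min = 960 min at $93.00/h.
Pay = (2640 × $46.50 + 960 × $93.00) ÷ 60 = $3534.00.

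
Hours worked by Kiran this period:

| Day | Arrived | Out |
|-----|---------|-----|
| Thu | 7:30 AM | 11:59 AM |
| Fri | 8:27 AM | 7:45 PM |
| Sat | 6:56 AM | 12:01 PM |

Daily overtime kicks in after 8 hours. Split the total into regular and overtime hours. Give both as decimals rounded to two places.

Regular 17.57 hours, overtime 3.30 hours

Thu: 7:30 AM–11:59 AM = 4 h 29 min
Fri: 8:27 AM–7:45 PM = 11 h 18 min
Sat: 6:56 AM–12:01 PM = 5 h 5 min
Thu reg 4 h 29 min / OT 0 h 0 min; Fri reg 8 h 0 min / OT 3 h 18 min; Sat reg 5 h 5 min / OT 0 h 0 min.
Totals: regular 17 h 34 min, overtime 3 h 18 min.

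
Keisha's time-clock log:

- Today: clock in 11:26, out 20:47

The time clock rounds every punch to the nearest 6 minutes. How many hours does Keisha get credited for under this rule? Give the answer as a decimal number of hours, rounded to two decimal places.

Today: in 11:26→11:24, out 20:47→20:48; 9 h 24 min

9.40 hours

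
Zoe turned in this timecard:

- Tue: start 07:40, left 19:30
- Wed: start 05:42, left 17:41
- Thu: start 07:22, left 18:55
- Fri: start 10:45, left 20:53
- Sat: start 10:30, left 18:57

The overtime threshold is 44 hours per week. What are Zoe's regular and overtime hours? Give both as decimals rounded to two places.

Tue: 07:40–19:30 = 11 h 50 min
Wed: 05:42–17:41 = 11 h 59 min
Thu: 07:22–18:55 = 11 h 33 min
Fri: 10:45–20:53 = 10 h 8 min
Sat: 10:30–18:57 = 8 h 27 min
Total worked: 53 h 57 min = 53.95 h.
Threshold 44 h → overtime 9 h 57 min, regular 44 h 0 min.

Regular 44.00 hours, overtime 9.95 hours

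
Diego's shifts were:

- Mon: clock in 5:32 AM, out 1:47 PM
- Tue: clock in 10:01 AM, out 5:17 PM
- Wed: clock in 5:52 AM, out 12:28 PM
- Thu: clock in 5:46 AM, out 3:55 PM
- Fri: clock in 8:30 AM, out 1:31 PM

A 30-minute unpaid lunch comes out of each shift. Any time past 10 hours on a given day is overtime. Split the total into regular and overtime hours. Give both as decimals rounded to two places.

Regular 34.78 hours, overtime 0.00 hours

Mon: 5:32 AM–1:47 PM = 8 h 15 min; less 30 min break → 7 h 45 min
Tue: 10:01 AM–5:17 PM = 7 h 16 min; less 30 min break → 6 h 46 min
Wed: 5:52 AM–12:28 PM = 6 h 36 min; less 30 min break → 6 h 6 min
Thu: 5:46 AM–3:55 PM = 10 h 9 min; less 30 min break → 9 h 39 min
Fri: 8:30 AM–1:31 PM = 5 h 1 min; less 30 min break → 4 h 31 min
Mon reg 7 h 45 min / OT 0 h 0 min; Tue reg 6 h 46 min / OT 0 h 0 min; Wed reg 6 h 6 min / OT 0 h 0 min; Thu reg 9 h 39 min / OT 0 h 0 min; Fri reg 4 h 31 min / OT 0 h 0 min.
Totals: regular 34 h 47 min, overtime 0 h 0 min.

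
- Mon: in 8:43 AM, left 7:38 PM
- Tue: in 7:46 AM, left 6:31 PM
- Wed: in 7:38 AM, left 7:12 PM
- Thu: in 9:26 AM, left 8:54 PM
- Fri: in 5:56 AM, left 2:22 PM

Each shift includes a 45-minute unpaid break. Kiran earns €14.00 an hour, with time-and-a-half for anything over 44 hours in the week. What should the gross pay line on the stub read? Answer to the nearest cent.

Mon: 8:43 AM–7:38 PM = 10 h 55 min; less 45 min break → 10 h 10 min
Tue: 7:46 AM–6:31 PM = 10 h 45 min; less 45 min break → 10 h 0 min
Wed: 7:38 AM–7:12 PM = 11 h 34 min; less 45 min break → 10 h 49 min
Thu: 9:26 AM–8:54 PM = 11 h 28 min; less 45 min break → 10 h 43 min
Fri: 5:56 AM–2:22 PM = 8 h 26 min; less 45 min break → 7 h 41 min
Total worked: 49 h 23 min = 2963 min.
Regular 44 h 0 min = 2640 min at €14.00/h; overtime 5 h 23 min = 323 min at €21.00/h.
Pay = (2640 × €14.00 + 323 × €21.00) ÷ 60 = €729.05.

€729.05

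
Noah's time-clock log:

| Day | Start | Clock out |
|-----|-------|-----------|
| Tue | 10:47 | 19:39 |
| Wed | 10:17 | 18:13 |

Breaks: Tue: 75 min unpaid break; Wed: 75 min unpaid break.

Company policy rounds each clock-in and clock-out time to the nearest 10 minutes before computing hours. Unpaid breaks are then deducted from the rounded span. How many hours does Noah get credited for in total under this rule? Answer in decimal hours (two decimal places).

Tue: in 10:47→10:50, out 19:39→19:40; 8 h 50 min − 75 min = 7 h 35 min
Wed: in 10:17→10:20, out 18:13→18:10; 7 h 50 min − 75 min = 6 h 35 min
Total credited: 14 h 10 min.

14.17 hours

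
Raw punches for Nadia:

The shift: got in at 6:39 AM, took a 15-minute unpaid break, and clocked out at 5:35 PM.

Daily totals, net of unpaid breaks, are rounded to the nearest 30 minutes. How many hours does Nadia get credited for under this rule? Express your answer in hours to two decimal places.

10.50 hours

The shift: 6:39 AM–5:35 PM = 10 h 56 min − 15 min = 10 h 41 min → rounds to 10 h 30 min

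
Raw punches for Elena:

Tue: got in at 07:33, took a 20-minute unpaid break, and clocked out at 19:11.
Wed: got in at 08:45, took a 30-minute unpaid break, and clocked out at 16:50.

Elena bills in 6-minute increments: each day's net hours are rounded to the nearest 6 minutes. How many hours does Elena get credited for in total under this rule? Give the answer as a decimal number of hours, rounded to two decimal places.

Tue: 07:33–19:11 = 11 h 38 min − 20 min = 11 h 18 min → rounds to 11 h 18 min
Wed: 08:45–16:50 = 8 h 5 min − 30 min = 7 h 35 min → rounds to 7 h 36 min
Total credited: 18 h 54 min.

18.90 hours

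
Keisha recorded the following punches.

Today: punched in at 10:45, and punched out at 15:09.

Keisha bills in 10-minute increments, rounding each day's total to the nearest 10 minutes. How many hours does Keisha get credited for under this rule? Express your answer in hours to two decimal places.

4.33 hours

Today: 10:45–15:09 = 4 h 24 min → rounds to 4 h 20 min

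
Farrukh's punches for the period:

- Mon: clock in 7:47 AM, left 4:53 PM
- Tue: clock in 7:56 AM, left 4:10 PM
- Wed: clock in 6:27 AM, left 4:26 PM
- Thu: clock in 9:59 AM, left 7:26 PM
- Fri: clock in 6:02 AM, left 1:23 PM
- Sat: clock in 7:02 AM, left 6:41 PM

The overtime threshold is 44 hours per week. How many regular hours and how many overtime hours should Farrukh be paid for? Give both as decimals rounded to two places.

Regular 44.00 hours, overtime 11.77 hours

Mon: 7:47 AM–4:53 PM = 9 h 6 min
Tue: 7:56 AM–4:10 PM = 8 h 14 min
Wed: 6:27 AM–4:26 PM = 9 h 59 min
Thu: 9:59 AM–7:26 PM = 9 h 27 min
Fri: 6:02 AM–1:23 PM = 7 h 21 min
Sat: 7:02 AM–6:41 PM = 11 h 39 min
Total worked: 55 h 46 min = 55.77 h.
Threshold 44 h → overtime 11 h 46 min, regular 44 h 0 min.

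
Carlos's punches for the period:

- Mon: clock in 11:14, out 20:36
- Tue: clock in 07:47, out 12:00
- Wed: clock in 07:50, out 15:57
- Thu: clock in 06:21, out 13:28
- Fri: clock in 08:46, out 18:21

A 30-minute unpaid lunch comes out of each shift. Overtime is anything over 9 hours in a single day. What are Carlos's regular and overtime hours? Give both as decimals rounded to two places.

Regular 35.82 hours, overtime 0.08 hours

Mon: 11:14–20:36 = 9 h 22 min; less 30 min break → 8 h 52 min
Tue: 07:47–12:00 = 4 h 13 min; less 30 min break → 3 h 43 min
Wed: 07:50–15:57 = 8 h 7 min; less 30 min break → 7 h 37 min
Thu: 06:21–13:28 = 7 h 7 min; less 30 min break → 6 h 37 min
Fri: 08:46–18:21 = 9 h 35 min; less 30 min break → 9 h 5 min
Mon reg 8 h 52 min / OT 0 h 0 min; Tue reg 3 h 43 min / OT 0 h 0 min; Wed reg 7 h 37 min / OT 0 h 0 min; Thu reg 6 h 37 min / OT 0 h 0 min; Fri reg 9 h 0 min / OT 0 h 5 min.
Totals: regular 35 h 49 min, overtime 0 h 5 min.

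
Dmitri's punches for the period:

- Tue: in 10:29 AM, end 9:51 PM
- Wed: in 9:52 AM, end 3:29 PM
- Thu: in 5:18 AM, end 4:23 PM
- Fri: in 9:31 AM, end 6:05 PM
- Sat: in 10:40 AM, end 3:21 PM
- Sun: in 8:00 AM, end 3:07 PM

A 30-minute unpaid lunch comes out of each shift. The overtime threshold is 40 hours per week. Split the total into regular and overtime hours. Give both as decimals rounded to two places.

Tue: 10:29 AM–9:51 PM = 11 h 22 min; less 30 min break → 10 h 52 min
Wed: 9:52 AM–3:29 PM = 5 h 37 min; less 30 min break → 5 h 7 min
Thu: 5:18 AM–4:23 PM = 11 h 5 min; less 30 min break → 10 h 35 min
Fri: 9:31 AM–6:05 PM = 8 h 34 min; less 30 min break → 8 h 4 min
Sat: 10:40 AM–3:21 PM = 4 h 41 min; less 30 min break → 4 h 11 min
Sun: 8:00 AM–3:07 PM = 7 h 7 min; less 30 min break → 6 h 37 min
Total worked: 45 h 26 min = 45.43 h.
Threshold 40 h → overtime 5 h 26 min, regular 40 h 0 min.

Regular 40.00 hours, overtime 5.43 hours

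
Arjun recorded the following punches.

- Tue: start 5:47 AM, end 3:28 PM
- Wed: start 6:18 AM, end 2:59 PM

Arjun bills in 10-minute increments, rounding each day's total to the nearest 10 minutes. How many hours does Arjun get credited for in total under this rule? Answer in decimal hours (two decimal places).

Tue: 5:47 AM–3:28 PM = 9 h 41 min → rounds to 9 h 40 min
Wed: 6:18 AM–2:59 PM = 8 h 41 min → rounds to 8 h 40 min
Total credited: 18 h 20 min.

18.33 hours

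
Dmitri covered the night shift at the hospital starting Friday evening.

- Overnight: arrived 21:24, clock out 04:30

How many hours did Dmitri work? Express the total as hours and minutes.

Overnight: 21:24 → midnight = 2 h 36 min; midnight → 04:30 = 4 h 30 min; span 7 h 6 min

7 h 6 min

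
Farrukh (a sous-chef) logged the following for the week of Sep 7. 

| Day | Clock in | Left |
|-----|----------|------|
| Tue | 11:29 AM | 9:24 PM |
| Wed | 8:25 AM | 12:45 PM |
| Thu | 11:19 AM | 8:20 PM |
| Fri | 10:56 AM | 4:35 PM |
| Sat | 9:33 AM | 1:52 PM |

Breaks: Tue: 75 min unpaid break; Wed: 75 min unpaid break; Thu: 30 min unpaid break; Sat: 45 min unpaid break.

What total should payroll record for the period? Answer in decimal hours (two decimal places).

29.48 hours

Tue: 11:29 AM–9:24 PM = 9 h 55 min; less 75 min break → 8 h 40 min
Wed: 8:25 AM–12:45 PM = 4 h 20 min; less 75 min break → 3 h 5 min
Thu: 11:19 AM–8:20 PM = 9 h 1 min; less 30 min break → 8 h 31 min
Fri: 10:56 AM–4:35 PM = 5 h 39 min
Sat: 9:33 AM–1:52 PM = 4 h 19 min; less 45 min break → 3 h 34 min
Total: 8 h 40 min + 3 h 5 min + 8 h 31 min + 5 h 39 min + 3 h 34 min = 29 h 29 min.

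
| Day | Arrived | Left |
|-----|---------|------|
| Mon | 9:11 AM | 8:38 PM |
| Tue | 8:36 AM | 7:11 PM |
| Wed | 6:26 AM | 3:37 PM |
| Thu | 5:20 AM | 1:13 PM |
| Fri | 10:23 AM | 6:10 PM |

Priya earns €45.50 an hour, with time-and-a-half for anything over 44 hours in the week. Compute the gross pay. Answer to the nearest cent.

€2198.79

Mon: 9:11 AM–8:38 PM = 11 h 27 min
Tue: 8:36 AM–7:11 PM = 10 h 35 min
Wed: 6:26 AM–3:37 PM = 9 h 11 min
Thu: 5:20 AM–1:13 PM = 7 h 53 min
Fri: 10:23 AM–6:10 PM = 7 h 47 min
Total worked: 46 h 53 min = 2813 min.
Regular 44 h 0 min = 2640 min at €45.50/h; overtime 2 h 53 min = 173 min at €68.25/h.
Pay = (2640 × €45.50 + 173 × €68.25) ÷ 60 = €2198.79.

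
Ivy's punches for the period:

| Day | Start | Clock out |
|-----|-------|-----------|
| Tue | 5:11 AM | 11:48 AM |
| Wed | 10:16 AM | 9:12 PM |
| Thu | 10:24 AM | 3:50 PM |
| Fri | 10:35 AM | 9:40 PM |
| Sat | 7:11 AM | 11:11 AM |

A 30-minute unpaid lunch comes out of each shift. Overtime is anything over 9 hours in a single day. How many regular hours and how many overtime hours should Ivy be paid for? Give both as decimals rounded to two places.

Tue: 5:11 AM–11:48 AM = 6 h 37 min; less 30 min break → 6 h 7 min
Wed: 10:16 AM–9:12 PM = 10 h 56 min; less 30 min break → 10 h 26 min
Thu: 10:24 AM–3:50 PM = 5 h 26 min; less 30 min break → 4 h 56 min
Fri: 10:35 AM–9:40 PM = 11 h 5 min; less 30 min break → 10 h 35 min
Sat: 7:11 AM–11:11 AM = 4 h 0 min; less 30 min break → 3 h 30 min
Tue reg 6 h 7 min / OT 0 h 0 min; Wed reg 9 h 0 min / OT 1 h 26 min; Thu reg 4 h 56 min / OT 0 h 0 min; Fri reg 9 h 0 min / OT 1 h 35 min; Sat reg 3 h 30 min / OT 0 h 0 min.
Totals: regular 32 h 33 min, overtime 3 h 1 min.

Regular 32.55 hours, overtime 3.02 hours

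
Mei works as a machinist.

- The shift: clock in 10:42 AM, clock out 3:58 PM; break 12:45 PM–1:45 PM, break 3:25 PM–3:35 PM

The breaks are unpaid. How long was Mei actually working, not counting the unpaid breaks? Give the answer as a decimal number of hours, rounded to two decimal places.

The shift: 10:42 AM–3:58 PM = 5 h 16 min; less 70 min break → 4 h 6 min

4.10 hours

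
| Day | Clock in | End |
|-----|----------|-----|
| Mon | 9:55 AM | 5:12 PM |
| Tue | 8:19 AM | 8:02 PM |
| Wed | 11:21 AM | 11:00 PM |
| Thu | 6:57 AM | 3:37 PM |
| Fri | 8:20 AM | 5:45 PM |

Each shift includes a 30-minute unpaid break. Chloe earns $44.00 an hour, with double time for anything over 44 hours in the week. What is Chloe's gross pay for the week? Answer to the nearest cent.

Mon: 9:55 AM–5:12 PM = 7 h 17 min; less 30 min break → 6 h 47 min
Tue: 8:19 AM–8:02 PM = 11 h 43 min; less 30 min break → 11 h 13 min
Wed: 11:21 AM–11:00 PM = 11 h 39 min; less 30 min break → 11 h 9 min
Thu: 6:57 AM–3:37 PM = 8 h 40 min; less 30 min break → 8 h 10 min
Fri: 8:20 AM–5:45 PM = 9 h 25 min; less 30 min break → 8 h 55 min
Total worked: 46 h 14 min = 2774 min.
Regular 44 h 0 min = 2640 min at $44.00/h; overtime 2 h 14 min = 134 min at $88.00/h.
Pay = (2640 × $44.00 + 134 × $88.00) ÷ 60 = $2132.53.

$2132.53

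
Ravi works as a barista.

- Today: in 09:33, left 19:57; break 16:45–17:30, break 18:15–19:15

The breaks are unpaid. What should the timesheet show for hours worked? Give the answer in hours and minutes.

8 h 39 min

Today: 09:33–19:57 = 10 h 24 min; less 105 min break → 8 h 39 min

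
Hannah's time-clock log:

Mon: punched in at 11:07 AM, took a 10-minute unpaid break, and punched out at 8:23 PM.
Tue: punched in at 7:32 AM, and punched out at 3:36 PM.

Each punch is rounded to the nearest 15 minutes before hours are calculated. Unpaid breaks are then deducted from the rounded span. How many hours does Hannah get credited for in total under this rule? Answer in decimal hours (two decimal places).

17.33 hours

Mon: in 11:07 AM→11:00 AM, out 8:23 PM→8:30 PM; 9 h 30 min − 10 min = 9 h 20 min
Tue: in 7:32 AM→7:30 AM, out 3:36 PM→3:30 PM; 8 h 0 min
Total credited: 17 h 20 min.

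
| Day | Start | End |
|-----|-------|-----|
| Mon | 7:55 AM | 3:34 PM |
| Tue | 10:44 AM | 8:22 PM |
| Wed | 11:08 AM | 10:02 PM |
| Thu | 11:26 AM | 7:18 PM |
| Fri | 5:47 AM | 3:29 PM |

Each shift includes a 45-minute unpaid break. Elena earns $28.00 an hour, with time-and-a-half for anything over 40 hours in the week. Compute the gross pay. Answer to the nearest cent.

$1204.00

Mon: 7:55 AM–3:34 PM = 7 h 39 min; less 45 min break → 6 h 54 min
Tue: 10:44 AM–8:22 PM = 9 h 38 min; less 45 min break → 8 h 53 min
Wed: 11:08 AM–10:02 PM = 10 h 54 min; less 45 min break → 10 h 9 min
Thu: 11:26 AM–7:18 PM = 7 h 52 min; less 45 min break → 7 h 7 min
Fri: 5:47 AM–3:29 PM = 9 h 42 min; less 45 min break → 8 h 57 min
Total worked: 42 h 0 min = 2520 min.
Regular 40 h 0 min = 2400 min at $28.00/h; overtime 2 h 0 min = 120 min at $42.00/h.
Pay = (2400 × $28.00 + 120 × $42.00) ÷ 60 = $1204.00.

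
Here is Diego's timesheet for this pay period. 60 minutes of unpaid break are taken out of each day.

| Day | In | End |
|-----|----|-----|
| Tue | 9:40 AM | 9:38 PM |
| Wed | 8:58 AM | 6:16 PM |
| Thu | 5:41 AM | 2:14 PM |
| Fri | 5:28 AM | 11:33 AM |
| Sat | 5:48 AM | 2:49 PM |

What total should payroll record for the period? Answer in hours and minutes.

39 h 55 min

Tue: 9:40 AM–9:38 PM = 11 h 58 min; less 60 min break → 10 h 58 min
Wed: 8:58 AM–6:16 PM = 9 h 18 min; less 60 min break → 8 h 18 min
Thu: 5:41 AM–2:14 PM = 8 h 33 min; less 60 min break → 7 h 33 min
Fri: 5:28 AM–11:33 AM = 6 h 5 min; less 60 min break → 5 h 5 min
Sat: 5:48 AM–2:49 PM = 9 h 1 min; less 60 min break → 8 h 1 min
Total: 10 h 58 min + 8 h 18 min + 7 h 33 min + 5 h 5 min + 8 h 1 min = 39 h 55 min.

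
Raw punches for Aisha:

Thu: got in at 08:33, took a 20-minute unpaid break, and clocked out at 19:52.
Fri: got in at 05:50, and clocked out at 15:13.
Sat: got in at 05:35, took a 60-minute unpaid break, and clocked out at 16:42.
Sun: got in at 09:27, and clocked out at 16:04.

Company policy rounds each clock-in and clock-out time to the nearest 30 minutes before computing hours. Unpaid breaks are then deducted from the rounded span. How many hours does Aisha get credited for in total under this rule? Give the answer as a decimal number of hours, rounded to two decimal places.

36.67 hours

Thu: in 08:33→08:30, out 19:52→20:00; 11 h 30 min − 20 min = 11 h 10 min
Fri: in 05:50→06:00, out 15:13→15:00; 9 h 0 min
Sat: in 05:35→05:30, out 16:42→16:30; 11 h 0 min − 60 min = 10 h 0 min
Sun: in 09:27→09:30, out 16:04→16:00; 6 h 30 min
Total credited: 36 h 40 min.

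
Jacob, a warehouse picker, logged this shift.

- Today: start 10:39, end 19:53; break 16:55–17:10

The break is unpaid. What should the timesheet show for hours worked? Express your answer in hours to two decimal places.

8.98 hours

Today: 10:39–19:53 = 9 h 14 min; less 15 min break → 8 h 59 min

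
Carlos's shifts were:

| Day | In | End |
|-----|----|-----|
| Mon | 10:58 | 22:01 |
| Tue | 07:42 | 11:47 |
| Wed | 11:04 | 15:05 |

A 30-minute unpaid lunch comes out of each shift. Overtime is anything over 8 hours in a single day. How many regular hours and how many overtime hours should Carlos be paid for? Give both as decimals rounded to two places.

Regular 15.10 hours, overtime 2.55 hours

Mon: 10:58–22:01 = 11 h 3 min; less 30 min break → 10 h 33 min
Tue: 07:42–11:47 = 4 h 5 min; less 30 min break → 3 h 35 min
Wed: 11:04–15:05 = 4 h 1 min; less 30 min break → 3 h 31 min
Mon reg 8 h 0 min / OT 2 h 33 min; Tue reg 3 h 35 min / OT 0 h 0 min; Wed reg 3 h 31 min / OT 0 h 0 min.
Totals: regular 15 h 6 min, overtime 2 h 33 min.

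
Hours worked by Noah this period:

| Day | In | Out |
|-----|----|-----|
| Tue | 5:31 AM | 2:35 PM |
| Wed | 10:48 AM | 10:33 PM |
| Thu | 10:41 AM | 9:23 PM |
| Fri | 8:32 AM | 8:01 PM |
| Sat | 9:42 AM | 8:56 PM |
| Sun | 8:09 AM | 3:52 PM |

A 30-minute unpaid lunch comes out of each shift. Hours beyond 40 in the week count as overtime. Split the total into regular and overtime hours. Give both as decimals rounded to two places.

Regular 40.00 hours, overtime 18.95 hours

Tue: 5:31 AM–2:35 PM = 9 h 4 min; less 30 min break → 8 h 34 min
Wed: 10:48 AM–10:33 PM = 11 h 45 min; less 30 min break → 11 h 15 min
Thu: 10:41 AM–9:23 PM = 10 h 42 min; less 30 min break → 10 h 12 min
Fri: 8:32 AM–8:01 PM = 11 h 29 min; less 30 min break → 10 h 59 min
Sat: 9:42 AM–8:56 PM = 11 h 14 min; less 30 min break → 10 h 44 min
Sun: 8:09 AM–3:52 PM = 7 h 43 min; less 30 min break → 7 h 13 min
Total worked: 58 h 57 min = 58.95 h.
Threshold 40 h → overtime 18 h 57 min, regular 40 h 0 min.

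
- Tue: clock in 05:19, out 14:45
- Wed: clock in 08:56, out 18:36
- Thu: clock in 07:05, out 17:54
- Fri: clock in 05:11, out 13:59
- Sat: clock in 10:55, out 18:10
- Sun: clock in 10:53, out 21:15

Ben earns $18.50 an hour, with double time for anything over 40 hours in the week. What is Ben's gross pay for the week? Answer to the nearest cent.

$1344.33

Tue: 05:19–14:45 = 9 h 26 min
Wed: 08:56–18:36 = 9 h 40 min
Thu: 07:05–17:54 = 10 h 49 min
Fri: 05:11–13:59 = 8 h 48 min
Sat: 10:55–18:10 = 7 h 15 min
Sun: 10:53–21:15 = 10 h 22 min
Total worked: 56 h 20 min = 3380 min.
Regular 40 h 0 min = 2400 min at $18.50/h; overtime 16 h 20 min = 980 min at $37.00/h.
Pay = (2400 × $18.50 + 980 × $37.00) ÷ 60 = $1344.33.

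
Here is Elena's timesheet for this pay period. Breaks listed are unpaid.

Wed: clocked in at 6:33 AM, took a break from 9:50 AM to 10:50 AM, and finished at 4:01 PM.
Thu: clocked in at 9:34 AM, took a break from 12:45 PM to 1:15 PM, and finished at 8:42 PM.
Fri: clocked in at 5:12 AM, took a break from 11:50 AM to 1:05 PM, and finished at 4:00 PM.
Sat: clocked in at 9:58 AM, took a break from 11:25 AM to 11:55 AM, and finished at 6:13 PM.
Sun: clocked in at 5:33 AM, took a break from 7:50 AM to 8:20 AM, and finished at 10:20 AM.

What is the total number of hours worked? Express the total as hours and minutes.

Wed: 6:33 AM–4:01 PM = 9 h 28 min; less 60 min break → 8 h 28 min
Thu: 9:34 AM–8:42 PM = 11 h 8 min; less 30 min break → 10 h 38 min
Fri: 5:12 AM–4:00 PM = 10 h 48 min; less 75 min break → 9 h 33 min
Sat: 9:58 AM–6:13 PM = 8 h 15 min; less 30 min break → 7 h 45 min
Sun: 5:33 AM–10:20 AM = 4 h 47 min; less 30 min break → 4 h 17 min
Total: 8 h 28 min + 10 h 38 min + 9 h 33 min + 7 h 45 min + 4 h 17 min = 40 h 41 min.

40 h 41 min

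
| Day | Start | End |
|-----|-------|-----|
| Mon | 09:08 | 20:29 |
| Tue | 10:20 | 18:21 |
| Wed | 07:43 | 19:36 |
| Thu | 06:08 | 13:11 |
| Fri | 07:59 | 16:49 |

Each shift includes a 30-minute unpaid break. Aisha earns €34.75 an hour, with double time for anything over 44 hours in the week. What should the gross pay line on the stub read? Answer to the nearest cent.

€1573.02

Mon: 09:08–20:29 = 11 h 21 min; less 30 min break → 10 h 51 min
Tue: 10:20–18:21 = 8 h 1 min; less 30 min break → 7 h 31 min
Wed: 07:43–19:36 = 11 h 53 min; less 30 min break → 11 h 23 min
Thu: 06:08–13:11 = 7 h 3 min; less 30 min break → 6 h 33 min
Fri: 07:59–16:49 = 8 h 50 min; less 30 min break → 8 h 20 min
Total worked: 44 h 38 min = 2678 min.
Regular 44 h 0 min = 2640 min at €34.75/h; overtime 0 h 38 min = 38 min at €69.50/h.
Pay = (2640 × €34.75 + 38 × €69.50) ÷ 60 = €1573.02.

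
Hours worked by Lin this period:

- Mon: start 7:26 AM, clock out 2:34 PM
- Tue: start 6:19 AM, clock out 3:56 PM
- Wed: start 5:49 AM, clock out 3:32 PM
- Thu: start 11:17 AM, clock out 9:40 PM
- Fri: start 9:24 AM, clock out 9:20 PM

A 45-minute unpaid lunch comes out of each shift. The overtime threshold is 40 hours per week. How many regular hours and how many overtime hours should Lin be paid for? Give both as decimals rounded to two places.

Mon: 7:26 AM–2:34 PM = 7 h 8 min; less 45 min break → 6 h 23 min
Tue: 6:19 AM–3:56 PM = 9 h 37 min; less 45 min break → 8 h 52 min
Wed: 5:49 AM–3:32 PM = 9 h 43 min; less 45 min break → 8 h 58 min
Thu: 11:17 AM–9:40 PM = 10 h 23 min; less 45 min break → 9 h 38 min
Fri: 9:24 AM–9:20 PM = 11 h 56 min; less 45 min break → 11 h 11 min
Total worked: 45 h 2 min = 45.03 h.
Threshold 40 h → overtime 5 h 2 min, regular 40 h 0 min.

Regular 40.00 hours, overtime 5.03 hours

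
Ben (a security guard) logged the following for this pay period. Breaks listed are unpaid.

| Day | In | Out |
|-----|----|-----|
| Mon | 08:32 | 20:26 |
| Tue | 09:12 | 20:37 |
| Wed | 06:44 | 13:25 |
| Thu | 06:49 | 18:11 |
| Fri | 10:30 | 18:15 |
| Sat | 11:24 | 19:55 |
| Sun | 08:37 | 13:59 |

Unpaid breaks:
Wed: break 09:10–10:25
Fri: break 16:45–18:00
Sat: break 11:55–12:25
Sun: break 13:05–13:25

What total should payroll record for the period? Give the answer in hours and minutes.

Mon: 08:32–20:26 = 11 h 54 min
Tue: 09:12–20:37 = 11 h 25 min
Wed: 06:44–13:25 = 6 h 41 min; less 75 min break → 5 h 26 min
Thu: 06:49–18:11 = 11 h 22 min
Fri: 10:30–18:15 = 7 h 45 min; less 75 min break → 6 h 30 min
Sat: 11:24–19:55 = 8 h 31 min; less 30 min break → 8 h 1 min
Sun: 08:37–13:59 = 5 h 22 min; less 20 min break → 5 h 2 min
Total: 11 h 54 min + 11 h 25 min + 5 h 26 min + 11 h 22 min + 6 h 30 min + 8 h 1 min + 5 h 2 min = 59 h 40 min.

59 h 40 min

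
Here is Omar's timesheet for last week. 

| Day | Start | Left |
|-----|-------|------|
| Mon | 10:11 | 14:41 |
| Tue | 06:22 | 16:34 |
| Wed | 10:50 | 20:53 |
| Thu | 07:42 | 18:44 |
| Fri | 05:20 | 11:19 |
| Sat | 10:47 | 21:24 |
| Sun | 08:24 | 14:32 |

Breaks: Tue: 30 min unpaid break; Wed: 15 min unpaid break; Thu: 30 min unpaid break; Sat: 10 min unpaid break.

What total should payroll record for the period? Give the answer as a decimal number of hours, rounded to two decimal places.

Mon: 10:11–14:41 = 4 h 30 min
Tue: 06:22–16:34 = 10 h 12 min; less 30 min break → 9 h 42 min
Wed: 10:50–20:53 = 10 h 3 min; less 15 min break → 9 h 48 min
Thu: 07:42–18:44 = 11 h 2 min; less 30 min break → 10 h 32 min
Fri: 05:20–11:19 = 5 h 59 min
Sat: 10:47–21:24 = 10 h 37 min; less 10 min break → 10 h 27 min
Sun: 08:24–14:32 = 6 h 8 min
Total: 4 h 30 min + 9 h 42 min + 9 h 48 min + 10 h 32 min + 5 h 59 min + 10 h 27 min + 6 h 8 min = 57 h 6 min.

57.10 hours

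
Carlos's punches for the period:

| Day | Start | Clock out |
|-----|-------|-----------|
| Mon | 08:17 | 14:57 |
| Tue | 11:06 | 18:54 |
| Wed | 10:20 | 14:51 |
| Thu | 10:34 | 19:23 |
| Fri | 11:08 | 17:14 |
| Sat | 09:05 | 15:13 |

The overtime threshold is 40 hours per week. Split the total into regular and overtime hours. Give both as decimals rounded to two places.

Regular 40.00 hours, overtime 0.03 hours

Mon: 08:17–14:57 = 6 h 40 min
Tue: 11:06–18:54 = 7 h 48 min
Wed: 10:20–14:51 = 4 h 31 min
Thu: 10:34–19:23 = 8 h 49 min
Fri: 11:08–17:14 = 6 h 6 min
Sat: 09:05–15:13 = 6 h 8 min
Total worked: 40 h 2 min = 40.03 h.
Threshold 40 h → overtime 0 h 2 min, regular 40 h 0 min.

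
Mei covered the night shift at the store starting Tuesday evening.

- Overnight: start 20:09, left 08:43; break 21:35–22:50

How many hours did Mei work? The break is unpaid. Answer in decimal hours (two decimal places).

11.32 hours

Overnight: 20:09 → midnight = 3 h 51 min; midnight → 08:43 = 8 h 43 min; span 12 h 34 min; less 75 min break → 11 h 19 min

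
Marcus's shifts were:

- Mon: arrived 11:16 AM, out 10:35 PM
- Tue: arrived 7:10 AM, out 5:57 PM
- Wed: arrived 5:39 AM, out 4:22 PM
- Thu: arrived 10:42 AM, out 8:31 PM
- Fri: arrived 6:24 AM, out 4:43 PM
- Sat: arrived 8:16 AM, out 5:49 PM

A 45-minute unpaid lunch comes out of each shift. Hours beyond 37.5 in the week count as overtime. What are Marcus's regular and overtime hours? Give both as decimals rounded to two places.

Regular 37.50 hours, overtime 20.50 hours

Mon: 11:16 AM–10:35 PM = 11 h 19 min; less 45 min break → 10 h 34 min
Tue: 7:10 AM–5:57 PM = 10 h 47 min; less 45 min break → 10 h 2 min
Wed: 5:39 AM–4:22 PM = 10 h 43 min; less 45 min break → 9 h 58 min
Thu: 10:42 AM–8:31 PM = 9 h 49 min; less 45 min break → 9 h 4 min
Fri: 6:24 AM–4:43 PM = 10 h 19 min; less 45 min break → 9 h 34 min
Sat: 8:16 AM–5:49 PM = 9 h 33 min; less 45 min break → 8 h 48 min
Total worked: 58 h 0 min = 58.00 h.
Threshold 37.5 h → overtime 20 h 30 min, regular 37 h 30 min.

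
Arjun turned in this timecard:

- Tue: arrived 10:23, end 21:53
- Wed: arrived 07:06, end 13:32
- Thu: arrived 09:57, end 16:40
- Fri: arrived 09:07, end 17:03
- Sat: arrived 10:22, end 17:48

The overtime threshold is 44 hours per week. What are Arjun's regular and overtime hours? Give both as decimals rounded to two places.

Tue: 10:23–21:53 = 11 h 30 min
Wed: 07:06–13:32 = 6 h 26 min
Thu: 09:57–16:40 = 6 h 43 min
Fri: 09:07–17:03 = 7 h 56 min
Sat: 10:22–17:48 = 7 h 26 min
Total worked: 40 h 1 min = 40.02 h.
Threshold 44 h → overtime 0 h 0 min, regular 40 h 1 min.

Regular 40.02 hours, overtime 0.00 hours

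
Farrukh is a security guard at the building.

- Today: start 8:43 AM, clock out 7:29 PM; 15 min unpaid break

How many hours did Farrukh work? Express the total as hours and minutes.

Today: 8:43 AM–7:29 PM = 10 h 46 min; less 15 min break → 10 h 31 min

10 h 31 min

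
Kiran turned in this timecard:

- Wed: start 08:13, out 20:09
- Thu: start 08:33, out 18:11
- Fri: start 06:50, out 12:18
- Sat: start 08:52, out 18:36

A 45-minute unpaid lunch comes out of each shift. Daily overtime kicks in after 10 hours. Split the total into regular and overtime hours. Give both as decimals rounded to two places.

Regular 32.58 hours, overtime 1.18 hours

Wed: 08:13–20:09 = 11 h 56 min; less 45 min break → 11 h 11 min
Thu: 08:33–18:11 = 9 h 38 min; less 45 min break → 8 h 53 min
Fri: 06:50–12:18 = 5 h 28 min; less 45 min break → 4 h 43 min
Sat: 08:52–18:36 = 9 h 44 min; less 45 min break → 8 h 59 min
Wed reg 10 h 0 min / OT 1 h 11 min; Thu reg 8 h 53 min / OT 0 h 0 min; Fri reg 4 h 43 min / OT 0 h 0 min; Sat reg 8 h 59 min / OT 0 h 0 min.
Totals: regular 32 h 35 min, overtime 1 h 11 min.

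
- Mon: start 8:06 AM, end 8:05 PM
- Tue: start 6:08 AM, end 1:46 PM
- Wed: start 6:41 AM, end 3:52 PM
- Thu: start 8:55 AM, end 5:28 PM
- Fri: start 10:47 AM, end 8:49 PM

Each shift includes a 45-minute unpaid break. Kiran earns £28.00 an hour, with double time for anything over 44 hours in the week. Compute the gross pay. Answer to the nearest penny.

£1221.73

Mon: 8:06 AM–8:05 PM = 11 h 59 min; less 45 min break → 11 h 14 min
Tue: 6:08 AM–1:46 PM = 7 h 38 min; less 45 min break → 6 h 53 min
Wed: 6:41 AM–3:52 PM = 9 h 11 min; less 45 min break → 8 h 26 min
Thu: 8:55 AM–5:28 PM = 8 h 33 min; less 45 min break → 7 h 48 min
Fri: 10:47 AM–8:49 PM = 10 h 2 min; less 45 min break → 9 h 17 min
Total worked: 43 h 38 min = 2618 min.
Regular 43 h 38 min = 2618 min at £28.00/h; overtime 0 h 0 min = 0 min at £56.00/h.
Pay = (2618 × £28.00 + 0 × £56.00) ÷ 60 = £1221.73.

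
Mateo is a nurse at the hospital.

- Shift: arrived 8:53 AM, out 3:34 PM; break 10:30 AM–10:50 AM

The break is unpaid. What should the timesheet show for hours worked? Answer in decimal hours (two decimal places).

Shift: 8:53 AM–3:34 PM = 6 h 41 min; less 20 min break → 6 h 21 min

6.35 hours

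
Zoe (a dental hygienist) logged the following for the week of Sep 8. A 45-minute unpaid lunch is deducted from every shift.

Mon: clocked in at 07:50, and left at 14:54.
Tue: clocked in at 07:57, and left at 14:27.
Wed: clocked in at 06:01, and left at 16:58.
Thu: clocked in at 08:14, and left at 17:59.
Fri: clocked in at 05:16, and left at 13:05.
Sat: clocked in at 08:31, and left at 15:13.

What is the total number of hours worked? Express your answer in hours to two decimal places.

44.28 hours

Mon: 07:50–14:54 = 7 h 4 min; less 45 min break → 6 h 19 min
Tue: 07:57–14:27 = 6 h 30 min; less 45 min break → 5 h 45 min
Wed: 06:01–16:58 = 10 h 57 min; less 45 min break → 10 h 12 min
Thu: 08:14–17:59 = 9 h 45 min; less 45 min break → 9 h 0 min
Fri: 05:16–13:05 = 7 h 49 min; less 45 min break → 7 h 4 min
Sat: 08:31–15:13 = 6 h 42 min; less 45 min break → 5 h 57 min
Total: 6 h 19 min + 5 h 45 min + 10 h 12 min + 9 h 0 min + 7 h 4 min + 5 h 57 min = 44 h 17 min.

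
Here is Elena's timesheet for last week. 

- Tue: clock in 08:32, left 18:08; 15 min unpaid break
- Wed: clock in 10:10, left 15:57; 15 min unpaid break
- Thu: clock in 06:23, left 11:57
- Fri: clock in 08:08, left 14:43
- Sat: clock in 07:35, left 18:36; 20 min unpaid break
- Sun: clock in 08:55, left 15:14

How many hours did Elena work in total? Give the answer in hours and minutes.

Tue: 08:32–18:08 = 9 h 36 min; less 15 min break → 9 h 21 min
Wed: 10:10–15:57 = 5 h 47 min; less 15 min break → 5 h 32 min
Thu: 06:23–11:57 = 5 h 34 min
Fri: 08:08–14:43 = 6 h 35 min
Sat: 07:35–18:36 = 11 h 1 min; less 20 min break → 10 h 41 min
Sun: 08:55–15:14 = 6 h 19 min
Total: 9 h 21 min + 5 h 32 min + 5 h 34 min + 6 h 35 min + 10 h 41 min + 6 h 19 min = 44 h 2 min.

44 h 2 min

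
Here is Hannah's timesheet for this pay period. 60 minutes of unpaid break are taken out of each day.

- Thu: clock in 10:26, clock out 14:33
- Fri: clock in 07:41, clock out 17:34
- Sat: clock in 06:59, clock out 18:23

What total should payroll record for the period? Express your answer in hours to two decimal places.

22.40 hours

Thu: 10:26–14:33 = 4 h 7 min; less 60 min break → 3 h 7 min
Fri: 07:41–17:34 = 9 h 53 min; less 60 min break → 8 h 53 min
Sat: 06:59–18:23 = 11 h 24 min; less 60 min break → 10 h 24 min
Total: 3 h 7 min + 8 h 53 min + 10 h 24 min = 22 h 24 min.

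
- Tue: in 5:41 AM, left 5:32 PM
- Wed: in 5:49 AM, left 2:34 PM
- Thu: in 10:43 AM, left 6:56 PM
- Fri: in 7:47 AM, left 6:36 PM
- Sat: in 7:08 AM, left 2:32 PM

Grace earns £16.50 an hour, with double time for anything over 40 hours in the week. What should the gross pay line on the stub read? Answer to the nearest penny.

Tue: 5:41 AM–5:32 PM = 11 h 51 min
Wed: 5:49 AM–2:34 PM = 8 h 45 min
Thu: 10:43 AM–6:56 PM = 8 h 13 min
Fri: 7:47 AM–6:36 PM = 10 h 49 min
Sat: 7:08 AM–2:32 PM = 7 h 24 min
Total worked: 47 h 2 min = 2822 min.
Regular 40 h 0 min = 2400 min at £16.50/h; overtime 7 h 2 min = 422 min at £33.00/h.
Pay = (2400 × £16.50 + 422 × £33.00) ÷ 60 = £892.10.

£892.10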